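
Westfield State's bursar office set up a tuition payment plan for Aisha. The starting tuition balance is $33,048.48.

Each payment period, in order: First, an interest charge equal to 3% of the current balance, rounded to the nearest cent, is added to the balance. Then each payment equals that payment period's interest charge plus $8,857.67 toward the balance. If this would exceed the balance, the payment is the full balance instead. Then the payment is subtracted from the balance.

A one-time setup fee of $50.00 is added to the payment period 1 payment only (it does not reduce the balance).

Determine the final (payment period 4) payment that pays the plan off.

$6,669.73

Payment period 1: opening $33,048.48; interest $991.45 → $34,039.93; payment $9,849.12 (+ $50.00 fee); balance $24,190.81
Payment period 2: opening $24,190.81; interest $725.72 → $24,916.53; payment $9,583.39; balance $15,333.14
Payment period 3: opening $15,333.14; interest $459.99 → $15,793.13; payment $9,317.66; balance $6,475.47
Payment period 4: opening $6,475.47; interest $194.26 → $6,669.73; payment $6,669.73; balance $0.00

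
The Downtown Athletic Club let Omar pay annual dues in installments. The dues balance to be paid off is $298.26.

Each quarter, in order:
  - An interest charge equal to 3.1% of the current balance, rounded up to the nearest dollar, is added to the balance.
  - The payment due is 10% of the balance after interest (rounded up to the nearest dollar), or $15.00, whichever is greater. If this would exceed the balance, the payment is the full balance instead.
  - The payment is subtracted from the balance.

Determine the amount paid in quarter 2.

# | Opening | Interest | Payment | End bal
1 | $298.26 | $10.00 | $31.00 | $277.26
2 | $277.26 | $9.00 | $29.00 | $257.26

$29.00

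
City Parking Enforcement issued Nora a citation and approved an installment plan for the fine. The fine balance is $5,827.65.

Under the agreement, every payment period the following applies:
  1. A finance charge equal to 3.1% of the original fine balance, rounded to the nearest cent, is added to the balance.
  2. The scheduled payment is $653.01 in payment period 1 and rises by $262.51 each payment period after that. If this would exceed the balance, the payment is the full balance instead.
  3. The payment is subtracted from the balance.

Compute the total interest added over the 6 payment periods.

$1,083.96

# | Opening | Interest | Payment | End bal
1 | $5,827.65 | $180.66 | $653.01 | $5,355.30
2 | $5,355.30 | $180.66 | $915.52 | $4,620.44
3 | $4,620.44 | $180.66 | $1,178.03 | $3,623.07
4 | $3,623.07 | $180.66 | $1,440.54 | $2,363.19
5 | $2,363.19 | $180.66 | $1,703.05 | $840.80
6 | $840.80 | $180.66 | $1,021.46 | $0.00
Total interest: $180.66 + $180.66 + $180.66 + $180.66 + $180.66 + $180.66 = $1,083.96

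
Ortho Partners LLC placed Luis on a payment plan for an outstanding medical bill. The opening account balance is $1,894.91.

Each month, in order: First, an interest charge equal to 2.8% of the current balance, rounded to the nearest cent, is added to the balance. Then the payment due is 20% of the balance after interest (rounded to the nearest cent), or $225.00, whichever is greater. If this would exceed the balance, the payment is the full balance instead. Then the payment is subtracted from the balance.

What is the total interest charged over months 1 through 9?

$224.42

# | Opening | Interest | Payment | End bal
1 | $1,894.91 | $53.06 | $389.59 | $1,558.38
2 | $1,558.38 | $43.63 | $320.40 | $1,281.61
3 | $1,281.61 | $35.89 | $263.50 | $1,054.00
4 | $1,054.00 | $29.51 | $225.00 | $858.51
5 | $858.51 | $24.04 | $225.00 | $657.55
6 | $657.55 | $18.41 | $225.00 | $450.96
7 | $450.96 | $12.63 | $225.00 | $238.59
8 | $238.59 | $6.68 | $225.00 | $20.27
9 | $20.27 | $0.57 | $20.84 | $0.00
Total interest: $53.06 + $43.63 + $35.89 + $29.51 + $24.04 + $18.41 + $12.63 + $6.68 + $0.57 = $224.42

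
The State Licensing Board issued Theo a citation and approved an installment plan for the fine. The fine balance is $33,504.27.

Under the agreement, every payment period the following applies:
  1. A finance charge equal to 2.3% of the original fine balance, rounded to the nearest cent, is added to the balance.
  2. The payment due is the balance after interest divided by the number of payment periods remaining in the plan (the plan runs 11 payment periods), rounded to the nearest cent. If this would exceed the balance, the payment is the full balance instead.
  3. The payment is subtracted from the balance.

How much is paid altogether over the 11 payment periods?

$41,980.87

Payment period 1: $33,504.27 +$770.60 interest = $34,274.87; pay $3,115.90 → $31,158.97
Payment period 2: $31,158.97 +$770.60 interest = $31,929.57; pay $3,192.96 → $28,736.61
Payment period 3: $28,736.61 +$770.60 interest = $29,507.21; pay $3,278.58 → $26,228.63
Payment period 4: $26,228.63 +$770.60 interest = $26,999.23; pay $3,374.90 → $23,624.33
Payment period 5: $23,624.33 +$770.60 interest = $24,394.93; pay $3,484.99 → $20,909.94
Payment period 6: $20,909.94 +$770.60 interest = $21,680.54; pay $3,613.42 → $18,067.12
Payment period 7: $18,067.12 +$770.60 interest = $18,837.72; pay $3,767.54 → $15,070.18
Payment period 8: $15,070.18 +$770.60 interest = $15,840.78; pay $3,960.20 → $11,880.58
Payment period 9: $11,880.58 +$770.60 interest = $12,651.18; pay $4,217.06 → $8,434.12
Payment period 10: $8,434.12 +$770.60 interest = $9,204.72; pay $4,602.36 → $4,602.36
Payment period 11: $4,602.36 +$770.60 interest = $5,372.96; pay $5,372.96 → $0.00
Total paid: $41,980.87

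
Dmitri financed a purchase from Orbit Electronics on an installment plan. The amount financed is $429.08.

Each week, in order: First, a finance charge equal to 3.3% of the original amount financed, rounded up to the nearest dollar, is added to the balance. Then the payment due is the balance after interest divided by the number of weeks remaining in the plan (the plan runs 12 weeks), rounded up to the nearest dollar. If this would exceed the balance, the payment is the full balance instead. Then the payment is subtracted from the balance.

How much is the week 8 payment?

# | Opening | Interest | Payment | End bal
1 | $429.08 | $15.00 | $38.00 | $406.08
2 | $406.08 | $15.00 | $39.00 | $382.08
3 | $382.08 | $15.00 | $40.00 | $357.08
4 | $357.08 | $15.00 | $42.00 | $330.08
5 | $330.08 | $15.00 | $44.00 | $301.08
6 | $301.08 | $15.00 | $46.00 | $270.08
7 | $270.08 | $15.00 | $48.00 | $237.08
8 | $237.08 | $15.00 | $51.00 | $201.08

$51.00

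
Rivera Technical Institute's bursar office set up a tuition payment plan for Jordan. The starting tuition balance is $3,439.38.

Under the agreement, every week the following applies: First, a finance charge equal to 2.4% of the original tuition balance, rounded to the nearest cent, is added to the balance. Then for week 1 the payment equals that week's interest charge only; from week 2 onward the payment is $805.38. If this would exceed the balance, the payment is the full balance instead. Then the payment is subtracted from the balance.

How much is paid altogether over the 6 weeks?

$3,934.68

Week 1: $3,439.38 +$82.55 interest = $3,521.93; pay $82.55 → $3,439.38
Week 2: $3,439.38 +$82.55 interest = $3,521.93; pay $805.38 → $2,716.55
Week 3: $2,716.55 +$82.55 interest = $2,799.10; pay $805.38 → $1,993.72
Week 4: $1,993.72 +$82.55 interest = $2,076.27; pay $805.38 → $1,270.89
Week 5: $1,270.89 +$82.55 interest = $1,353.44; pay $805.38 → $548.06
Week 6: $548.06 +$82.55 interest = $630.61; pay $630.61 → $0.00
Total paid: $3,934.68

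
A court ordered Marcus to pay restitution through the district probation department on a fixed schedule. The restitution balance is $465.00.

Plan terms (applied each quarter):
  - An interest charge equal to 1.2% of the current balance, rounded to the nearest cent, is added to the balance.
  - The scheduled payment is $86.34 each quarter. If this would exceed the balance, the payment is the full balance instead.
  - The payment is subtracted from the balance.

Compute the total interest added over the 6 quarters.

Quarter 1: $465.00 +$5.58 interest = $470.58; pay $86.34 → $384.24
Quarter 2: $384.24 +$4.61 interest = $388.85; pay $86.34 → $302.51
Quarter 3: $302.51 +$3.63 interest = $306.14; pay $86.34 → $219.80
Quarter 4: $219.80 +$2.64 interest = $222.44; pay $86.34 → $136.10
Quarter 5: $136.10 +$1.63 interest = $137.73; pay $86.34 → $51.39
Quarter 6: $51.39 +$0.62 interest = $52.01; pay $52.01 → $0.00
Total interest: $5.58 + $4.61 + $3.63 + $2.64 + $1.63 + $0.62 = $18.71

$18.71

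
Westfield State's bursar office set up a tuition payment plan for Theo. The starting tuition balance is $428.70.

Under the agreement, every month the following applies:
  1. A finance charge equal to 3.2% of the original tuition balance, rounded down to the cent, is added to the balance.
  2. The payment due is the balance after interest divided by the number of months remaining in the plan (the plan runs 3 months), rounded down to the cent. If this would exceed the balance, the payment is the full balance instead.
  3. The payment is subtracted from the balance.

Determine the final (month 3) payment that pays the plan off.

# | Opening | Interest | Payment | End bal
1 | $428.70 | $13.71 | $147.47 | $294.94
2 | $294.94 | $13.71 | $154.32 | $154.33
3 | $154.33 | $13.71 | $168.04 | $0.00

$168.04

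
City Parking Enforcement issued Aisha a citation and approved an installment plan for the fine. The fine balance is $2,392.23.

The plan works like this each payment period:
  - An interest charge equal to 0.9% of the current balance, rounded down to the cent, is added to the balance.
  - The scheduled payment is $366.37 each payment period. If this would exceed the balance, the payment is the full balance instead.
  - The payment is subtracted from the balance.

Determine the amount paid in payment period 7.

Payment period 1: opening $2,392.23; interest $21.53 → $2,413.76; payment $366.37; balance $2,047.39
Payment period 2: opening $2,047.39; interest $18.42 → $2,065.81; payment $366.37; balance $1,699.44
Payment period 3: opening $1,699.44; interest $15.29 → $1,714.73; payment $366.37; balance $1,348.36
Payment period 4: opening $1,348.36; interest $12.13 → $1,360.49; payment $366.37; balance $994.12
Payment period 5: opening $994.12; interest $8.94 → $1,003.06; payment $366.37; balance $636.69
Payment period 6: opening $636.69; interest $5.73 → $642.42; payment $366.37; balance $276.05
Payment period 7: opening $276.05; interest $2.48 → $278.53; payment $278.53; balance $0.00

$278.53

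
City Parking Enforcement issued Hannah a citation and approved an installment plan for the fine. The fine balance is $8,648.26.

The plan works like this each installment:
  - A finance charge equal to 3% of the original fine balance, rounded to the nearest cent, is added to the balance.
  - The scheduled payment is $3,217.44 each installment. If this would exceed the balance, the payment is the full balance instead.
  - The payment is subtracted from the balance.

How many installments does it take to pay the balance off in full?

3

Installment 1: $8,648.26 +$259.45 interest = $8,907.71; pay $3,217.44 → $5,690.27
Installment 2: $5,690.27 +$259.45 interest = $5,949.72; pay $3,217.44 → $2,732.28
Installment 3: $2,732.28 +$259.45 interest = $2,991.73; pay $2,991.73 → $0.00
Balance reaches $0.00 in installment 3.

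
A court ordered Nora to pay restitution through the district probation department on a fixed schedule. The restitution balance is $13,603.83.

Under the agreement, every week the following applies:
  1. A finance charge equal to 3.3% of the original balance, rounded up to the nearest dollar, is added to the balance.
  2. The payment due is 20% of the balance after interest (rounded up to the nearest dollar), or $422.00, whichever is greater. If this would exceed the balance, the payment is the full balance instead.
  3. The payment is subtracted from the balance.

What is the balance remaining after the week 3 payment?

# | Opening | Interest | Payment | End bal
1 | $13,603.83 | $449.00 | $2,811.00 | $11,241.83
2 | $11,241.83 | $449.00 | $2,339.00 | $9,351.83
3 | $9,351.83 | $449.00 | $1,961.00 | $7,839.83

$7,839.83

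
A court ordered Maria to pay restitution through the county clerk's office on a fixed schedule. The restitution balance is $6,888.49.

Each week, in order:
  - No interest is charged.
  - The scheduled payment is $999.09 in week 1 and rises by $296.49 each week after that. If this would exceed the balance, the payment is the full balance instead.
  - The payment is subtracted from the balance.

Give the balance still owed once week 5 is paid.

# | Opening | Payment | End bal
1 | $6,888.49 | $999.09 | $5,889.40
2 | $5,889.40 | $1,295.58 | $4,593.82
3 | $4,593.82 | $1,592.07 | $3,001.75
4 | $3,001.75 | $1,888.56 | $1,113.19
5 | $1,113.19 | $1,113.19 | $0.00

$0.00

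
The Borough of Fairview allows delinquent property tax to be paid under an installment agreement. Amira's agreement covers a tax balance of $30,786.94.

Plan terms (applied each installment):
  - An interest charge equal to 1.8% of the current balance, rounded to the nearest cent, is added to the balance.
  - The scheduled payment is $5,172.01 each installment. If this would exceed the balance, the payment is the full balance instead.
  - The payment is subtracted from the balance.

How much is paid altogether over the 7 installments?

Installment 1: opening $30,786.94; interest $554.16 → $31,341.10; payment $5,172.01; balance $26,169.09
Installment 2: opening $26,169.09; interest $471.04 → $26,640.13; payment $5,172.01; balance $21,468.12
Installment 3: opening $21,468.12; interest $386.43 → $21,854.55; payment $5,172.01; balance $16,682.54
Installment 4: opening $16,682.54; interest $300.29 → $16,982.83; payment $5,172.01; balance $11,810.82
Installment 5: opening $11,810.82; interest $212.59 → $12,023.41; payment $5,172.01; balance $6,851.40
Installment 6: opening $6,851.40; interest $123.33 → $6,974.73; payment $5,172.01; balance $1,802.72
Installment 7: opening $1,802.72; interest $32.45 → $1,835.17; payment $1,835.17; balance $0.00
Total paid: $32,867.23

$32,867.23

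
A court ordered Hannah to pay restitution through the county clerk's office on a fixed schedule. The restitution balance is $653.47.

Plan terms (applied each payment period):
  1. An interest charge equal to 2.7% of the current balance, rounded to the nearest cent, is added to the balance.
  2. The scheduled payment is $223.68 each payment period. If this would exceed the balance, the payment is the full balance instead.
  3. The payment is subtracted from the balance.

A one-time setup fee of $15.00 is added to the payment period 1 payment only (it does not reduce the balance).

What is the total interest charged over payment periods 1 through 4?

Payment period 1: opening $653.47; interest $17.64 → $671.11; payment $223.68 (+ $15.00 fee); balance $447.43
Payment period 2: opening $447.43; interest $12.08 → $459.51; payment $223.68; balance $235.83
Payment period 3: opening $235.83; interest $6.37 → $242.20; payment $223.68; balance $18.52
Payment period 4: opening $18.52; interest $0.50 → $19.02; payment $19.02; balance $0.00
Total interest: $17.64 + $12.08 + $6.37 + $0.50 = $36.59

$36.59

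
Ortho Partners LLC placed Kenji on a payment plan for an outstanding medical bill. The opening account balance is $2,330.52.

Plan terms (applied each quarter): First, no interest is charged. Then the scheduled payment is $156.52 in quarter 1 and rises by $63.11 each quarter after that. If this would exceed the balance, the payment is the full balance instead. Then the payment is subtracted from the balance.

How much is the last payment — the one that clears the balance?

$444.75

Quarter 1: opening $2,330.52; payment $156.52; balance $2,174.00
Quarter 2: opening $2,174.00; payment $219.63; balance $1,954.37
Quarter 3: opening $1,954.37; payment $282.74; balance $1,671.63
Quarter 4: opening $1,671.63; payment $345.85; balance $1,325.78
Quarter 5: opening $1,325.78; payment $408.96; balance $916.82
Quarter 6: opening $916.82; payment $472.07; balance $444.75
Quarter 7: opening $444.75; payment $444.75; balance $0.00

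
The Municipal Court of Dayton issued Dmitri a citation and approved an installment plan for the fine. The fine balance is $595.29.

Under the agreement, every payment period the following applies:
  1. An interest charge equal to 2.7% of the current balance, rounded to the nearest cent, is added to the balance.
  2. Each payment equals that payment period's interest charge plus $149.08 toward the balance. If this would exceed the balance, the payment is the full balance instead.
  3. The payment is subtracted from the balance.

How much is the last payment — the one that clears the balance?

$152.05

Payment period 1: opening $595.29; interest $16.07 → $611.36; payment $165.15; balance $446.21
Payment period 2: opening $446.21; interest $12.05 → $458.26; payment $161.13; balance $297.13
Payment period 3: opening $297.13; interest $8.02 → $305.15; payment $157.10; balance $148.05
Payment period 4: opening $148.05; interest $4.00 → $152.05; payment $152.05; balance $0.00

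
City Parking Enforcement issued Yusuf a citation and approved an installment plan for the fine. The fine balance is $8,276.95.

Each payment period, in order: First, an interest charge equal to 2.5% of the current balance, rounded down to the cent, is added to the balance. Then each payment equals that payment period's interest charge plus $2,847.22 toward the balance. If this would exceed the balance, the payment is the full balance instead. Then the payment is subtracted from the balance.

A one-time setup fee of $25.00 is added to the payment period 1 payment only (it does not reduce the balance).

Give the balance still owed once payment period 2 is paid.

Payment period 1: opening $8,276.95; interest $206.92 → $8,483.87; payment $3,054.14 (+ $25.00 fee); balance $5,429.73
Payment period 2: opening $5,429.73; interest $135.74 → $5,565.47; payment $2,982.96; balance $2,582.51

$2,582.51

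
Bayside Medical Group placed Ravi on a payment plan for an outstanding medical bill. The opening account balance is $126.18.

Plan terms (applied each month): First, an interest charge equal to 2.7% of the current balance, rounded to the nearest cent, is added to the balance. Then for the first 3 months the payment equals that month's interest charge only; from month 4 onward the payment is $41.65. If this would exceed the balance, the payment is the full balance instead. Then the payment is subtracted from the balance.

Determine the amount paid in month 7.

Month 1: opening $126.18; interest $3.41 → $129.59; payment $3.41; balance $126.18
Month 2: opening $126.18; interest $3.41 → $129.59; payment $3.41; balance $126.18
Month 3: opening $126.18; interest $3.41 → $129.59; payment $3.41; balance $126.18
Month 4: opening $126.18; interest $3.41 → $129.59; payment $41.65; balance $87.94
Month 5: opening $87.94; interest $2.37 → $90.31; payment $41.65; balance $48.66
Month 6: opening $48.66; interest $1.31 → $49.97; payment $41.65; balance $8.32
Month 7: opening $8.32; interest $0.22 → $8.54; payment $8.54; balance $0.00

$8.54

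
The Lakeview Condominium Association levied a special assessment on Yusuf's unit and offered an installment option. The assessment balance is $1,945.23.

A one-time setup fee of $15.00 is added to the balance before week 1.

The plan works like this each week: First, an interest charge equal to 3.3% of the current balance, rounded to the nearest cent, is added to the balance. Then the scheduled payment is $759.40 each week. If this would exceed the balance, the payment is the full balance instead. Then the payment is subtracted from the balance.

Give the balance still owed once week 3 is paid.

$0.00

# | Opening | Interest | Payment | End bal
1 | $1,960.23 | $64.69 | $759.40 | $1,265.52
2 | $1,265.52 | $41.76 | $759.40 | $547.88
3 | $547.88 | $18.08 | $565.96 | $0.00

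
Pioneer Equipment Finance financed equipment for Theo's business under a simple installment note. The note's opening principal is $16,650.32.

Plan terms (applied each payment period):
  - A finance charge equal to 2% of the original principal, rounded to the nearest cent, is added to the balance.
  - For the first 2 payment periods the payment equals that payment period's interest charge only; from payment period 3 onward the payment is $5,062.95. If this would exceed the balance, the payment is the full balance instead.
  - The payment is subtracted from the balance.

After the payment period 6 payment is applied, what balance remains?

$0.00

Payment period 1: $16,650.32 +$333.01 interest = $16,983.33; pay $333.01 → $16,650.32
Payment period 2: $16,650.32 +$333.01 interest = $16,983.33; pay $333.01 → $16,650.32
Payment period 3: $16,650.32 +$333.01 interest = $16,983.33; pay $5,062.95 → $11,920.38
Payment period 4: $11,920.38 +$333.01 interest = $12,253.39; pay $5,062.95 → $7,190.44
Payment period 5: $7,190.44 +$333.01 interest = $7,523.45; pay $5,062.95 → $2,460.50
Payment period 6: $2,460.50 +$333.01 interest = $2,793.51; pay $2,793.51 → $0.00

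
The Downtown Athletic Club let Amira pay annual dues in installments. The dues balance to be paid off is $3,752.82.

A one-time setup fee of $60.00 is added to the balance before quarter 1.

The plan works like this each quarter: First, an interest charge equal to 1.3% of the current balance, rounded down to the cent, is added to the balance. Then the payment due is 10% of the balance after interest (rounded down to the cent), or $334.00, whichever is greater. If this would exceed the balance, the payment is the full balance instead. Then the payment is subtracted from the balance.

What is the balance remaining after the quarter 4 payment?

$2,579.78

# | Opening | Interest | Payment | End bal
1 | $3,812.82 | $49.56 | $386.23 | $3,476.15
2 | $3,476.15 | $45.18 | $352.13 | $3,169.20
3 | $3,169.20 | $41.19 | $334.00 | $2,876.39
4 | $2,876.39 | $37.39 | $334.00 | $2,579.78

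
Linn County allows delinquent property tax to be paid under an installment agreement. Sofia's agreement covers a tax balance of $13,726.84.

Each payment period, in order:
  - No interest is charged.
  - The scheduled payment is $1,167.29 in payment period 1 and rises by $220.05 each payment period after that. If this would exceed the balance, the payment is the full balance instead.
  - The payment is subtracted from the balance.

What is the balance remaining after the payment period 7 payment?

Payment period 1: opening $13,726.84; payment $1,167.29; balance $12,559.55
Payment period 2: opening $12,559.55; payment $1,387.34; balance $11,172.21
Payment period 3: opening $11,172.21; payment $1,607.39; balance $9,564.82
Payment period 4: opening $9,564.82; payment $1,827.44; balance $7,737.38
Payment period 5: opening $7,737.38; payment $2,047.49; balance $5,689.89
Payment period 6: opening $5,689.89; payment $2,267.54; balance $3,422.35
Payment period 7: opening $3,422.35; payment $2,487.59; balance $934.76

$934.76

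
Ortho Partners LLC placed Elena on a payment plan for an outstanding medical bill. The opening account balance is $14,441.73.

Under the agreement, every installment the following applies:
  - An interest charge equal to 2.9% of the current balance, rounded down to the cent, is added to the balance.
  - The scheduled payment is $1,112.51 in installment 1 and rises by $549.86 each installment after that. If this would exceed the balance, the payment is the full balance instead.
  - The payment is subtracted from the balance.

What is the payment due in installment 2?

# | Opening | Interest | Payment | End bal
1 | $14,441.73 | $418.81 | $1,112.51 | $13,748.03
2 | $13,748.03 | $398.69 | $1,662.37 | $12,484.35

$1,662.37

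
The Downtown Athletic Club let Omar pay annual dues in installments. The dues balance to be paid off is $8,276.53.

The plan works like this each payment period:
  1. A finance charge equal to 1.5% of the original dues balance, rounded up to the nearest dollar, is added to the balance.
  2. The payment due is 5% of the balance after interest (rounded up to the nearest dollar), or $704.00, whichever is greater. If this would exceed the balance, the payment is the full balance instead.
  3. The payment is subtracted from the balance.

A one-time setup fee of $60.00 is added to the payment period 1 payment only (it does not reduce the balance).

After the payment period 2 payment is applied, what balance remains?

Payment period 1: opening $8,276.53; interest $125.00 → $8,401.53; payment $704.00 (+ $60.00 fee); balance $7,697.53
Payment period 2: opening $7,697.53; interest $125.00 → $7,822.53; payment $704.00; balance $7,118.53

$7,118.53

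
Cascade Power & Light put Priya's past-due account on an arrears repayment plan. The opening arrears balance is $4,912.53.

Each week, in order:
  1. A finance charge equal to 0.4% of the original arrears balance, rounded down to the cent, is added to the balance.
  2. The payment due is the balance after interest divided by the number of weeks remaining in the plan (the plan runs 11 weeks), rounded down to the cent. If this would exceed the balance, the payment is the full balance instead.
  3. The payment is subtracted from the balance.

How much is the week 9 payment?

$476.46

Week 1: opening $4,912.53; interest $19.65 → $4,932.18; payment $448.38; balance $4,483.80
Week 2: opening $4,483.80; interest $19.65 → $4,503.45; payment $450.34; balance $4,053.11
Week 3: opening $4,053.11; interest $19.65 → $4,072.76; payment $452.52; balance $3,620.24
Week 4: opening $3,620.24; interest $19.65 → $3,639.89; payment $454.98; balance $3,184.91
Week 5: opening $3,184.91; interest $19.65 → $3,204.56; payment $457.79; balance $2,746.77
Week 6: opening $2,746.77; interest $19.65 → $2,766.42; payment $461.07; balance $2,305.35
Week 7: opening $2,305.35; interest $19.65 → $2,325.00; payment $465.00; balance $1,860.00
Week 8: opening $1,860.00; interest $19.65 → $1,879.65; payment $469.91; balance $1,409.74
Week 9: opening $1,409.74; interest $19.65 → $1,429.39; payment $476.46; balance $952.93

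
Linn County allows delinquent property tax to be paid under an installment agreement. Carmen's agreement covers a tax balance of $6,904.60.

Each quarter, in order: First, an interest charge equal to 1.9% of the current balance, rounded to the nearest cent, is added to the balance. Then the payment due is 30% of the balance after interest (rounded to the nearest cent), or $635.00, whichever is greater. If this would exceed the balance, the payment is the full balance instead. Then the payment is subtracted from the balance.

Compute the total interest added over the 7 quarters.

Quarter 1: $6,904.60 +$131.19 interest = $7,035.79; pay $2,110.74 → $4,925.05
Quarter 2: $4,925.05 +$93.58 interest = $5,018.63; pay $1,505.59 → $3,513.04
Quarter 3: $3,513.04 +$66.75 interest = $3,579.79; pay $1,073.94 → $2,505.85
Quarter 4: $2,505.85 +$47.61 interest = $2,553.46; pay $766.04 → $1,787.42
Quarter 5: $1,787.42 +$33.96 interest = $1,821.38; pay $635.00 → $1,186.38
Quarter 6: $1,186.38 +$22.54 interest = $1,208.92; pay $635.00 → $573.92
Quarter 7: $573.92 +$10.90 interest = $584.82; pay $584.82 → $0.00
Total interest: $131.19 + $93.58 + $66.75 + $47.61 + $33.96 + $22.54 + $10.90 = $406.53

$406.53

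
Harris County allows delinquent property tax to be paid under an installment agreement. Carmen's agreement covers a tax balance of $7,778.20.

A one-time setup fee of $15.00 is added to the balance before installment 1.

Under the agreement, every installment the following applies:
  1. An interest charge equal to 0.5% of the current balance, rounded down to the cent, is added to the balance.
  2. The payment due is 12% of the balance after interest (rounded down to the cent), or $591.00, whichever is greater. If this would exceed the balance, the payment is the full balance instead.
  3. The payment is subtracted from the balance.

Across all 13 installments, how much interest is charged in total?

$242.04

# | Opening | Interest | Payment | End bal
1 | $7,793.20 | $38.96 | $939.85 | $6,892.31
2 | $6,892.31 | $34.46 | $831.21 | $6,095.56
3 | $6,095.56 | $30.47 | $735.12 | $5,390.91
4 | $5,390.91 | $26.95 | $650.14 | $4,767.72
5 | $4,767.72 | $23.83 | $591.00 | $4,200.55
6 | $4,200.55 | $21.00 | $591.00 | $3,630.55
7 | $3,630.55 | $18.15 | $591.00 | $3,057.70
8 | $3,057.70 | $15.28 | $591.00 | $2,481.98
9 | $2,481.98 | $12.40 | $591.00 | $1,903.38
10 | $1,903.38 | $9.51 | $591.00 | $1,321.89
11 | $1,321.89 | $6.60 | $591.00 | $737.49
12 | $737.49 | $3.68 | $591.00 | $150.17
13 | $150.17 | $0.75 | $150.92 | $0.00
Total interest: $38.96 + $34.46 + $30.47 + $26.95 + $23.83 + $21.00 + $18.15 + $15.28 + $12.40 + $9.51 + $6.60 + $3.68 + $0.75 = $242.04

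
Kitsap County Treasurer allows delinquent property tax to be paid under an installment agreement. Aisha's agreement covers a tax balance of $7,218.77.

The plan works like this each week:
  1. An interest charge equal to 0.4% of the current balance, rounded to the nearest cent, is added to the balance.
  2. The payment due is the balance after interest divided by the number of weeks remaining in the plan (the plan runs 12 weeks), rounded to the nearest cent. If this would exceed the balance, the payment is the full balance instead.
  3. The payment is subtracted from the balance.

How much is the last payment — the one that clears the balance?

# | Opening | Interest | Payment | End bal
1 | $7,218.77 | $28.88 | $603.97 | $6,643.68
2 | $6,643.68 | $26.57 | $606.39 | $6,063.86
3 | $6,063.86 | $24.26 | $608.81 | $5,479.31
4 | $5,479.31 | $21.92 | $611.25 | $4,889.98
5 | $4,889.98 | $19.56 | $613.69 | $4,295.85
6 | $4,295.85 | $17.18 | $616.15 | $3,696.88
7 | $3,696.88 | $14.79 | $618.61 | $3,093.06
8 | $3,093.06 | $12.37 | $621.09 | $2,484.34
9 | $2,484.34 | $9.94 | $623.57 | $1,870.71
10 | $1,870.71 | $7.48 | $626.06 | $1,252.13
11 | $1,252.13 | $5.01 | $628.57 | $628.57
12 | $628.57 | $2.51 | $631.08 | $0.00

$631.08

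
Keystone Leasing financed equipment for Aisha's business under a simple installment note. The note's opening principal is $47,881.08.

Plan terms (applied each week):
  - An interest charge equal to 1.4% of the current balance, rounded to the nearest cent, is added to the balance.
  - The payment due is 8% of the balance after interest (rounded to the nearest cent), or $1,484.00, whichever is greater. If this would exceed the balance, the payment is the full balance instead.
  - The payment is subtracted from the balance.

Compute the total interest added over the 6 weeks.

$3,404.56

Week 1: opening $47,881.08; interest $670.34 → $48,551.42; payment $3,884.11; balance $44,667.31
Week 2: opening $44,667.31; interest $625.34 → $45,292.65; payment $3,623.41; balance $41,669.24
Week 3: opening $41,669.24; interest $583.37 → $42,252.61; payment $3,380.21; balance $38,872.40
Week 4: opening $38,872.40; interest $544.21 → $39,416.61; payment $3,153.33; balance $36,263.28
Week 5: opening $36,263.28; interest $507.69 → $36,770.97; payment $2,941.68; balance $33,829.29
Week 6: opening $33,829.29; interest $473.61 → $34,302.90; payment $2,744.23; balance $31,558.67
Total interest: $670.34 + $625.34 + $583.37 + $544.21 + $507.69 + $473.61 = $3,404.56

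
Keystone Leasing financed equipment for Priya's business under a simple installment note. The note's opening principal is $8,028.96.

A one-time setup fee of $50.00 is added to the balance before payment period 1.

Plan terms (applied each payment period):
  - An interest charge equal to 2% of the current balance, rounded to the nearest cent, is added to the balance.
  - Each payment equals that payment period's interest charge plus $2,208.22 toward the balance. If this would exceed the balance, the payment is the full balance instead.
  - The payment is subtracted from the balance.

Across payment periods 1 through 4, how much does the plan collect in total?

Payment period 1: opening $8,078.96; interest $161.58 → $8,240.54; payment $2,369.80; balance $5,870.74
Payment period 2: opening $5,870.74; interest $117.41 → $5,988.15; payment $2,325.63; balance $3,662.52
Payment period 3: opening $3,662.52; interest $73.25 → $3,735.77; payment $2,281.47; balance $1,454.30
Payment period 4: opening $1,454.30; interest $29.09 → $1,483.39; payment $1,483.39; balance $0.00
Total paid: $8,460.29

$8,460.29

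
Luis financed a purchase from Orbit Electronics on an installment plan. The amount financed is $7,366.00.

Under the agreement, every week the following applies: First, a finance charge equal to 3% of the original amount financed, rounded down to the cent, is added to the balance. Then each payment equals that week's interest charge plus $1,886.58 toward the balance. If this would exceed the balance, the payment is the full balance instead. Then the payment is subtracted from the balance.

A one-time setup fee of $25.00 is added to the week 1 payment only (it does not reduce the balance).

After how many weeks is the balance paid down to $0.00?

Week 1: $7,366.00 +$220.98 interest = $7,586.98; pay $2,107.56 (+ $25.00 fee) → $5,479.42
Week 2: $5,479.42 +$220.98 interest = $5,700.40; pay $2,107.56 → $3,592.84
Week 3: $3,592.84 +$220.98 interest = $3,813.82; pay $2,107.56 → $1,706.26
Week 4: $1,706.26 +$220.98 interest = $1,927.24; pay $1,927.24 → $0.00
Balance reaches $0.00 in week 4.

4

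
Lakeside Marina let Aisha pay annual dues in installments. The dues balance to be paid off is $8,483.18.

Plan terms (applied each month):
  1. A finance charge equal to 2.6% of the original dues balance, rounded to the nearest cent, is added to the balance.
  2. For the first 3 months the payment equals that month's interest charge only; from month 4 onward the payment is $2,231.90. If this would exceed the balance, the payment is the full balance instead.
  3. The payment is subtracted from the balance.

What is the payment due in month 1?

$220.56

# | Opening | Interest | Payment | End bal
1 | $8,483.18 | $220.56 | $220.56 | $8,483.18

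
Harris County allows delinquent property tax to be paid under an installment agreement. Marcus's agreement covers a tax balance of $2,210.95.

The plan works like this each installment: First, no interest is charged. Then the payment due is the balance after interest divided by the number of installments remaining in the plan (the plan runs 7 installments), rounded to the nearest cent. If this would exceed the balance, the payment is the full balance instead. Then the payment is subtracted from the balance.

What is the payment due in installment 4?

$315.85

# | Opening | Payment | End bal
1 | $2,210.95 | $315.85 | $1,895.10
2 | $1,895.10 | $315.85 | $1,579.25
3 | $1,579.25 | $315.85 | $1,263.40
4 | $1,263.40 | $315.85 | $947.55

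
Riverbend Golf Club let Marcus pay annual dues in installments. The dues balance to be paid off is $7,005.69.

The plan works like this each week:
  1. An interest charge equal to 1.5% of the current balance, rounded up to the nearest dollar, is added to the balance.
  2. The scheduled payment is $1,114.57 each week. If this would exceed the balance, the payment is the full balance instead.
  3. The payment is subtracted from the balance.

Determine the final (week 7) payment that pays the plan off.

$731.27

# | Opening | Interest | Payment | End bal
1 | $7,005.69 | $106.00 | $1,114.57 | $5,997.12
2 | $5,997.12 | $90.00 | $1,114.57 | $4,972.55
3 | $4,972.55 | $75.00 | $1,114.57 | $3,932.98
4 | $3,932.98 | $59.00 | $1,114.57 | $2,877.41
5 | $2,877.41 | $44.00 | $1,114.57 | $1,806.84
6 | $1,806.84 | $28.00 | $1,114.57 | $720.27
7 | $720.27 | $11.00 | $731.27 | $0.00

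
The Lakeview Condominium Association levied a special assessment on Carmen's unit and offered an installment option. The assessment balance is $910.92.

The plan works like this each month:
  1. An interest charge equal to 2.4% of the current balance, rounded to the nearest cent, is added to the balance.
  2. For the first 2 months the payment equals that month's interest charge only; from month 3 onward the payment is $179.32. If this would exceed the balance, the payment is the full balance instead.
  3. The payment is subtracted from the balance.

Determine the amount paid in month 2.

$21.86

Month 1: opening $910.92; interest $21.86 → $932.78; payment $21.86; balance $910.92
Month 2: opening $910.92; interest $21.86 → $932.78; payment $21.86; balance $910.92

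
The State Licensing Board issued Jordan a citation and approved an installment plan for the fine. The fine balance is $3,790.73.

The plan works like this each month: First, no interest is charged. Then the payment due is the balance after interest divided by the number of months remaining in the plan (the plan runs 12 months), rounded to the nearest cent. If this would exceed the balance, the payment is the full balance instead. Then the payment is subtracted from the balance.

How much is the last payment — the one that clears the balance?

# | Opening | Payment | End bal
1 | $3,790.73 | $315.89 | $3,474.84
2 | $3,474.84 | $315.89 | $3,158.95
3 | $3,158.95 | $315.90 | $2,843.05
4 | $2,843.05 | $315.89 | $2,527.16
5 | $2,527.16 | $315.90 | $2,211.26
6 | $2,211.26 | $315.89 | $1,895.37
7 | $1,895.37 | $315.90 | $1,579.47
8 | $1,579.47 | $315.89 | $1,263.58
9 | $1,263.58 | $315.90 | $947.68
10 | $947.68 | $315.89 | $631.79
11 | $631.79 | $315.90 | $315.89
12 | $315.89 | $315.89 | $0.00

$315.89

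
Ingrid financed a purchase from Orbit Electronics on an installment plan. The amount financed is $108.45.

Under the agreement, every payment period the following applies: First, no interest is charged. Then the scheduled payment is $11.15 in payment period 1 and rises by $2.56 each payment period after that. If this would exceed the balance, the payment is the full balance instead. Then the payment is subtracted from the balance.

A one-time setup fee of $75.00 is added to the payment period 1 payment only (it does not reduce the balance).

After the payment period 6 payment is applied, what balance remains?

Payment period 1: opening $108.45; payment $11.15 (+ $75.00 fee); balance $97.30
Payment period 2: opening $97.30; payment $13.71; balance $83.59
Payment period 3: opening $83.59; payment $16.27; balance $67.32
Payment period 4: opening $67.32; payment $18.83; balance $48.49
Payment period 5: opening $48.49; payment $21.39; balance $27.10
Payment period 6: opening $27.10; payment $23.95; balance $3.15

$3.15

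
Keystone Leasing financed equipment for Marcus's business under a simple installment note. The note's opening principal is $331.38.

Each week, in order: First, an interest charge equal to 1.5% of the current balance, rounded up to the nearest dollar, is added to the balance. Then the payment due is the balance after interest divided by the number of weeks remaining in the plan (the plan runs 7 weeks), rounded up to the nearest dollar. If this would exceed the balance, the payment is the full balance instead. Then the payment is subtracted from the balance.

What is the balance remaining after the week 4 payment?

Week 1: opening $331.38; interest $5.00 → $336.38; payment $49.00; balance $287.38
Week 2: opening $287.38; interest $5.00 → $292.38; payment $49.00; balance $243.38
Week 3: opening $243.38; interest $4.00 → $247.38; payment $50.00; balance $197.38
Week 4: opening $197.38; interest $3.00 → $200.38; payment $51.00; balance $149.38

$149.38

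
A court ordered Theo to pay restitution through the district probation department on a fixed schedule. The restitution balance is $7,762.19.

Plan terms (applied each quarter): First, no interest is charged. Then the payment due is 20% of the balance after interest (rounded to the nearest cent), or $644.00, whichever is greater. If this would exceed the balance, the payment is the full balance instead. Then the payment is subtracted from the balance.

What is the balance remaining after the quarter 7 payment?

Quarter 1: $7,762.19 − $1,552.44 → $6,209.75
Quarter 2: $6,209.75 − $1,241.95 → $4,967.80
Quarter 3: $4,967.80 − $993.56 → $3,974.24
Quarter 4: $3,974.24 − $794.85 → $3,179.39
Quarter 5: $3,179.39 − $644.00 → $2,535.39
Quarter 6: $2,535.39 − $644.00 → $1,891.39
Quarter 7: $1,891.39 − $644.00 → $1,247.39

$1,247.39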